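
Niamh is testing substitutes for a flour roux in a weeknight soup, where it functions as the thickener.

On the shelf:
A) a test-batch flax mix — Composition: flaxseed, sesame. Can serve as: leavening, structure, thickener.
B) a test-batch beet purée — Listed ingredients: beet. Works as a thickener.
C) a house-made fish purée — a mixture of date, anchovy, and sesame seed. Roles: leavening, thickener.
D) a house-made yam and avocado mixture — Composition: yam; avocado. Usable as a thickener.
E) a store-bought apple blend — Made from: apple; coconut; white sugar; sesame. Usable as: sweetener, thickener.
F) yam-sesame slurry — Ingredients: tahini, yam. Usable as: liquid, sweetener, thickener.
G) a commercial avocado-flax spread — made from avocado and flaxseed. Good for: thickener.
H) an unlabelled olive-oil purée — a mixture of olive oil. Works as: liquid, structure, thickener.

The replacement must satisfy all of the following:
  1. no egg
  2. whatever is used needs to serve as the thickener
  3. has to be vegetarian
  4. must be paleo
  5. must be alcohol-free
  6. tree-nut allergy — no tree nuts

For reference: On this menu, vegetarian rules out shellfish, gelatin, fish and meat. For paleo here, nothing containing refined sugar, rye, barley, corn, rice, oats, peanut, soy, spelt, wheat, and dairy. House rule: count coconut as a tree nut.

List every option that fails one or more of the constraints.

A: tree-nut-free, no alcohol — valid
B: only beet; none excluded — OK
C: has anchovy, so not vegetarian — reject
D: tree-nut-free, no alcohol — keep
E: has white sugar, so not paleo; has coconut, so not tree-nut-free — reject
F: only tahini and yam; none excluded — valid
G: only avocado and flaxseed; none excluded — OK
H: only olive oil; none excluded — OK

C, E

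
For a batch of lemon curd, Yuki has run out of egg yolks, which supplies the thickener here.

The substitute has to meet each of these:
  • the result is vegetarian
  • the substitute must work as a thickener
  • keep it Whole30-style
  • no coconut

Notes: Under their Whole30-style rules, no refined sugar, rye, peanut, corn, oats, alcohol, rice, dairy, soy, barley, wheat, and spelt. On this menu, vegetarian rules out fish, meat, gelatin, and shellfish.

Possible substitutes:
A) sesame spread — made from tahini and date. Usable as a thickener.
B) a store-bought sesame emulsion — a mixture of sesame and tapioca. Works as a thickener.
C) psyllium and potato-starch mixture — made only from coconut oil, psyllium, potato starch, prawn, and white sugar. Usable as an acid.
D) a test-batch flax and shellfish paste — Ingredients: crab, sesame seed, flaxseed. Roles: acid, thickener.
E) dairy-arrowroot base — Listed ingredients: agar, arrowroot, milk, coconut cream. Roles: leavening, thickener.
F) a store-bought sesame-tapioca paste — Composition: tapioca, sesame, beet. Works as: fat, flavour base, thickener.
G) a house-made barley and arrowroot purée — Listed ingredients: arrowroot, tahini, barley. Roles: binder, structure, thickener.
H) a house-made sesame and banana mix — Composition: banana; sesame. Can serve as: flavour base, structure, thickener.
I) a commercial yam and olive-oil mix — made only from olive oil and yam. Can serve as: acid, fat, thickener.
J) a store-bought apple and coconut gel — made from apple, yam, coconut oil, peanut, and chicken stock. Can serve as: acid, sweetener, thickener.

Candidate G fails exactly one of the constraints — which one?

Whole30-style

usable as a thickener: satisfied
Whole30-style: has barley — fails
vegetarian: satisfied
coconut-free: satisfied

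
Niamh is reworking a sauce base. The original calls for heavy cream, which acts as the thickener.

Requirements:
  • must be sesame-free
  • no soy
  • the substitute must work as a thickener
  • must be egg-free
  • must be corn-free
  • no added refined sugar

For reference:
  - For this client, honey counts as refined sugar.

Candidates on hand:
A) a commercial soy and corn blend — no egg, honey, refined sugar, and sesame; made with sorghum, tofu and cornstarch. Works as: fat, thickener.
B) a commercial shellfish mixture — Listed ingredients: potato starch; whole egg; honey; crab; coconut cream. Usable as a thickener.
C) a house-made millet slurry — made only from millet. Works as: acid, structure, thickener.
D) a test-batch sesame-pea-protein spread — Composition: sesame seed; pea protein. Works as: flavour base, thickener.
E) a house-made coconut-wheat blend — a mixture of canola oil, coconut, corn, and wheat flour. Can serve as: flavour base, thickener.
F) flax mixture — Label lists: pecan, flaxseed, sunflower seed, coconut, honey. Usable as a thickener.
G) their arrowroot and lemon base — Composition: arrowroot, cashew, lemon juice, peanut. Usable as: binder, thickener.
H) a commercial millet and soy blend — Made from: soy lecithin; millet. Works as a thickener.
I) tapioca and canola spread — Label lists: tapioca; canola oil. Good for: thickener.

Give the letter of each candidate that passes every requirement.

A: has tofu, so not soy-free; has cornstarch, so not corn-free — reject
B: has whole egg, so not egg-free; has honey, so not no-added-sugar — no
C: every rule checks out — OK
D: has sesame seed, so not sesame-free — out
E: has corn, so not corn-free — out
F: has honey, so not no-added-sugar — out
G: works as a thickener, no egg, no soy — keep
H: has soy lecithin, so not soy-free — out
I: only tapioca and canola oil; none excluded — valid

C, G, I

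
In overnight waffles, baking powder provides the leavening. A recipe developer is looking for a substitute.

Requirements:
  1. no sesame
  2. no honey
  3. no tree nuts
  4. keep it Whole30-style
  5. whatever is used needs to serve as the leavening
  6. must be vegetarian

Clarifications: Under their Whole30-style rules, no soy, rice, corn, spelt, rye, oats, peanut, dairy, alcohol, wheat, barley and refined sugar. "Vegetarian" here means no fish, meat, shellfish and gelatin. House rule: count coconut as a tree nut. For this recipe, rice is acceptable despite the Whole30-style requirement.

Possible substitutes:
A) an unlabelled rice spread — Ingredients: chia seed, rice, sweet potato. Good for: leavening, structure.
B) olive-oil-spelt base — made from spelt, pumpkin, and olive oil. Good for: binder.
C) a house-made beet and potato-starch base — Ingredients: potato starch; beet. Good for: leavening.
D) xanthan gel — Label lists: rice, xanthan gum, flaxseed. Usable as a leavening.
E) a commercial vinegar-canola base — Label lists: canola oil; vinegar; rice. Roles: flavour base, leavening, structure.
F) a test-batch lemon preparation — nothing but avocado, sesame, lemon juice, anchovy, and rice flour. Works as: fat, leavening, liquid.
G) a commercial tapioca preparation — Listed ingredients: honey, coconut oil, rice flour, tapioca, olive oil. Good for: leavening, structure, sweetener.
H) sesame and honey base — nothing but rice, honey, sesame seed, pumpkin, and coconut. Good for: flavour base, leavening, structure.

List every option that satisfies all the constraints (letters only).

A, C, D, E

A: rice is permitted under the Whole30-style carve-out; nothing else excluded — OK
B: not usable as a leavening; has spelt, so not Whole30-style — reject
C: only beet and potato starch; none excluded — keep
D: rice is permitted under the Whole30-style carve-out; nothing else excluded — valid
E: rice is permitted under the Whole30-style carve-out; nothing else excluded — OK
F: has anchovy, so not vegetarian; has sesame, so not sesame-free — reject
G: has coconut oil, so not tree-nut-free; has honey, so not honey-free — no
H: has coconut, so not tree-nut-free; has honey, so not honey-free (and 1 more) — reject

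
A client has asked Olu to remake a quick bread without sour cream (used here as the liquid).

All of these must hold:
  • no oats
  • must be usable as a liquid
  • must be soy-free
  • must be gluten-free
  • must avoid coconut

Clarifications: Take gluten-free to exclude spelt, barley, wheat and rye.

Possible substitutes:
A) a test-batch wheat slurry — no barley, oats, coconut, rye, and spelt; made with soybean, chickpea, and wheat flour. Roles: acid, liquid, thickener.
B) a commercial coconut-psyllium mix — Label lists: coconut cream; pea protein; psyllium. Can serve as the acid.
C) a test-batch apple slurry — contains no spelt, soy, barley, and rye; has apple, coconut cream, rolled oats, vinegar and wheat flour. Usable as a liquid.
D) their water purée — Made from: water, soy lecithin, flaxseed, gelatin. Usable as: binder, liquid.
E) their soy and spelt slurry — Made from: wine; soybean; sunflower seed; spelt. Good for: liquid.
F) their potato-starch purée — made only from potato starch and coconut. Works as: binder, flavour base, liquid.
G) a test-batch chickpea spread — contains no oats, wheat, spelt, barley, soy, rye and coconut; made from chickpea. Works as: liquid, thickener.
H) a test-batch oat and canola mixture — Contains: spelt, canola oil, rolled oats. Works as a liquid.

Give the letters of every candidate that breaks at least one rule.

A: has wheat flour, so not gluten-free; has soybean, so not soy-free — out
B: not usable as a liquid; has coconut cream, so not coconut-free — reject
C: has wheat flour, so not gluten-free; has coconut cream, so not coconut-free (and 1 more) — no
D: has soy lecithin, so not soy-free — no
E: has spelt, so not gluten-free; has soybean, so not soy-free — no
F: has coconut, so not coconut-free — no
G: nothing on the exclusion list — keep
H: has spelt, so not gluten-free; has rolled oats, so not oat-free — no

A, B, C, D, E, F, H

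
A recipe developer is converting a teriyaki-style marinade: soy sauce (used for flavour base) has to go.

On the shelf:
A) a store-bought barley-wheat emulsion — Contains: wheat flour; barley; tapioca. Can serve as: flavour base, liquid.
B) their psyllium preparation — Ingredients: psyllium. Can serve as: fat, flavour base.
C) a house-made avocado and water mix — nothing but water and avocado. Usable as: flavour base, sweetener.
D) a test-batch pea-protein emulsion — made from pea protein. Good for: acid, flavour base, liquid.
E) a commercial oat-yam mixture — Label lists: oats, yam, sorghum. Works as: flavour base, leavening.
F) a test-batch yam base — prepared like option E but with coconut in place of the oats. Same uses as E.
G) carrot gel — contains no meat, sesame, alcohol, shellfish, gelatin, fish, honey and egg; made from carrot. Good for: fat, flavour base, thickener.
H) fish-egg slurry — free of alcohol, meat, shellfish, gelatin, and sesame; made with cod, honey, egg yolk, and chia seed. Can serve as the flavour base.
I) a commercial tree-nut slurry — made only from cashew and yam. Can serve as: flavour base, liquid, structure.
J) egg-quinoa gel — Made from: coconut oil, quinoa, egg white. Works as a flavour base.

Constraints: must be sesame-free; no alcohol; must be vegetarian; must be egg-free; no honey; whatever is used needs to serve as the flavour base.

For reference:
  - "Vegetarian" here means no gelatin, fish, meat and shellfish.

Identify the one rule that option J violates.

usable as a flavour base: satisfied
vegetarian: satisfied
egg-free: has egg white — fails
sesame-free: satisfied
honey-free: satisfied
alcohol-free: satisfied

egg-free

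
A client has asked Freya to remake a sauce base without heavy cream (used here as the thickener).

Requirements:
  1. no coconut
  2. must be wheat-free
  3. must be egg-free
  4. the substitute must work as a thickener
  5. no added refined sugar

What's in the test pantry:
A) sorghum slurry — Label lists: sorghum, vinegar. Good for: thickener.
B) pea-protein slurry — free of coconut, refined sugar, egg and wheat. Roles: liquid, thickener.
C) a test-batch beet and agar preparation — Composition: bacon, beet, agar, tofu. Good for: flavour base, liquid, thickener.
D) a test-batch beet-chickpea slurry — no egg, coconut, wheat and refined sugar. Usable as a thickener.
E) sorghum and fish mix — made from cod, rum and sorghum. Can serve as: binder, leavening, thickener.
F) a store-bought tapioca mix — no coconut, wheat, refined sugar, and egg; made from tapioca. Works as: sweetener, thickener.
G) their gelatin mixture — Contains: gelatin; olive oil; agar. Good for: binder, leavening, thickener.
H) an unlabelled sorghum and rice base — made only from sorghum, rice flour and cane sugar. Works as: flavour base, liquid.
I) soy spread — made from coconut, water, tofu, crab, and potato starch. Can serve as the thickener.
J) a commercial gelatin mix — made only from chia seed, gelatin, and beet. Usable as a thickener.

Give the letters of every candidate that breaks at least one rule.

A: only sorghum and vinegar; none excluded — valid
B: all constraints satisfied — valid
C: bacon and tofu etc. — none of it excluded — OK
D: works as a thickener, no coconut, no wheat — keep
E: nothing on the exclusion list — keep
F: no coconut, no refined sugar — OK
G: all constraints satisfied — keep
H: not usable as a thickener; has cane sugar, so not no-added-sugar — out
I: has coconut, so not coconut-free — reject
J: works as a thickener, no coconut, no refined sugar — keep

H, I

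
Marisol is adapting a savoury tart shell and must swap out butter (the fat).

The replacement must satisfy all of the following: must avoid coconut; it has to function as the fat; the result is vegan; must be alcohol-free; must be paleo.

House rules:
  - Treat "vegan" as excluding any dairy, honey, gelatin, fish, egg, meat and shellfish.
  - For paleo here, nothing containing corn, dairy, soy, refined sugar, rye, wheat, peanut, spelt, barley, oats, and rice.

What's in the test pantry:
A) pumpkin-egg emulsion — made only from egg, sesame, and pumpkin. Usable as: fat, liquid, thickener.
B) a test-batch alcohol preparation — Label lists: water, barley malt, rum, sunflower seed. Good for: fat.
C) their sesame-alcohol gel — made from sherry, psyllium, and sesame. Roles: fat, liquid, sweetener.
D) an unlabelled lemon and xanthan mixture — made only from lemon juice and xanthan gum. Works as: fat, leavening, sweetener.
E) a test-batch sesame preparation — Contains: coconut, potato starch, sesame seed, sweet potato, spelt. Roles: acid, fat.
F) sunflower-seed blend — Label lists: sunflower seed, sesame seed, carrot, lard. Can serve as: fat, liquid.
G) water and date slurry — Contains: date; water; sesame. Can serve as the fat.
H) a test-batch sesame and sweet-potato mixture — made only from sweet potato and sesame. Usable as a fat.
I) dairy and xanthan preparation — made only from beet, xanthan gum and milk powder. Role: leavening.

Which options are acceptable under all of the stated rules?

A: has egg, so not vegan — reject
B: has barley malt, so not paleo; has rum, so not alcohol-free — out
C: has sherry, so not alcohol-free — out
D: only lemon juice and xanthan gum; none excluded — OK
E: has spelt, so not paleo; has coconut, so not coconut-free — no
F: has lard, so not vegan — reject
G: works as a fat, no coconut, paleo — OK
H: paleo, no coconut — keep
I: not usable as a fat; has milk powder, so not vegan (and 1 more) — out

D, G, H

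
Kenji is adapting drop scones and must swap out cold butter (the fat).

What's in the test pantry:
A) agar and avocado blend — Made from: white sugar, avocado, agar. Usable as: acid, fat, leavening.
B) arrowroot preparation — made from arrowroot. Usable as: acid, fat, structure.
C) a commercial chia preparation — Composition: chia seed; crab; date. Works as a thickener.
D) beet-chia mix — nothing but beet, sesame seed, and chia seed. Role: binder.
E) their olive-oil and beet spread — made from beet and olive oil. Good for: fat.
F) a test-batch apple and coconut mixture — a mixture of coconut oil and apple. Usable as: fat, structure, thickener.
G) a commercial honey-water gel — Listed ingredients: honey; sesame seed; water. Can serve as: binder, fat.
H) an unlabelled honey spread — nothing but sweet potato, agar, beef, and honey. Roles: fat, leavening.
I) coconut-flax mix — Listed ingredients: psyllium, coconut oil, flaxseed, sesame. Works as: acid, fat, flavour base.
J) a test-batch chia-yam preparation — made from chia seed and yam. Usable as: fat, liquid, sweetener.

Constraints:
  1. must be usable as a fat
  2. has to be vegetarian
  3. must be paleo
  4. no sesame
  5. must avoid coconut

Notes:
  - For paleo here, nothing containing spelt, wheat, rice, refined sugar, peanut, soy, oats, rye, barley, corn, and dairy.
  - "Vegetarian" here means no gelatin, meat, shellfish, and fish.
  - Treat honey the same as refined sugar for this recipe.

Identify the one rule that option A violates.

usable as a fat: satisfied
paleo: has white sugar — fails
vegetarian: satisfied
sesame-free: satisfied
coconut-free: satisfied

paleo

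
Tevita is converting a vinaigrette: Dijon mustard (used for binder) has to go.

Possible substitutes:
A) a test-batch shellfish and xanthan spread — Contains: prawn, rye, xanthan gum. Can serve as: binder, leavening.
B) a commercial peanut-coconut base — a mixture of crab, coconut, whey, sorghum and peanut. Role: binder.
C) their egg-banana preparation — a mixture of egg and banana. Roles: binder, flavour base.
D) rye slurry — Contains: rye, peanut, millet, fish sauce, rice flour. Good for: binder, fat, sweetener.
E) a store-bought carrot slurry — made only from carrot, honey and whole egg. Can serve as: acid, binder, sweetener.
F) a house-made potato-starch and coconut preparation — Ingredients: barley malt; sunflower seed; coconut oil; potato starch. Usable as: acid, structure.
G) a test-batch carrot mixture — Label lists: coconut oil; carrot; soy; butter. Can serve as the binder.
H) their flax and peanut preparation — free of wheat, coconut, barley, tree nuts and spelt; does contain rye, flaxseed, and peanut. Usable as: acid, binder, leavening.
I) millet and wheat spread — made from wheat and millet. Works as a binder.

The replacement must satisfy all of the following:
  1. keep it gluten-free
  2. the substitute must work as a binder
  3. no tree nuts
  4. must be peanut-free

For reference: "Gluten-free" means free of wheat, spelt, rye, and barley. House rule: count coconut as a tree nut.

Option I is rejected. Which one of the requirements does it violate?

usable as a binder: satisfied
gluten-free: has wheat — fails
tree-nut-free: satisfied
peanut-free: satisfied

gluten-free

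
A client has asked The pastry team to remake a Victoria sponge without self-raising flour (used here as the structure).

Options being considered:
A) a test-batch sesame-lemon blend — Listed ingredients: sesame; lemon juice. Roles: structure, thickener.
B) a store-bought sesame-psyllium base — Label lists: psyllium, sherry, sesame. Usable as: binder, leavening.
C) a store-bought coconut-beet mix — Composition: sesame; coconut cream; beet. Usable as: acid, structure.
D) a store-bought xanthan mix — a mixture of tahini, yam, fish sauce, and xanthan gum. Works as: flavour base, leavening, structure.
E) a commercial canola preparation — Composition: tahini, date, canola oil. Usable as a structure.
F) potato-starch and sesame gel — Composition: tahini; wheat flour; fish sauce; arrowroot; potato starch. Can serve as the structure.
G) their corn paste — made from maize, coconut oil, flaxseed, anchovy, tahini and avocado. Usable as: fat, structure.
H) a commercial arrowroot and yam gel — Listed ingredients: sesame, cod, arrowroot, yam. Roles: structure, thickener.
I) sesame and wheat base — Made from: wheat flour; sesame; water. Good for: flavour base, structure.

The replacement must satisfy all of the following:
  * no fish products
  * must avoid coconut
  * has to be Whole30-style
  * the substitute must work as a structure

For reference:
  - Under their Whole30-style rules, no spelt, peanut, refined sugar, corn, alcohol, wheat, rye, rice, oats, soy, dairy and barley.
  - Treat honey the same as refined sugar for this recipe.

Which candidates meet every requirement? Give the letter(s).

A: all constraints satisfied — keep
B: not usable as a structure; has sherry, so not Whole30-style — reject
C: has coconut cream, so not coconut-free — out
D: has fish sauce, so not fish-free — no
E: works as a structure, Whole30-style, no fish — OK
F: has wheat flour, so not Whole30-style; has fish sauce, so not fish-free — reject
G: has maize, so not Whole30-style; has coconut oil, so not coconut-free (and 1 more) — reject
H: has cod, so not fish-free — reject
I: has wheat flour, so not Whole30-style — out

A, E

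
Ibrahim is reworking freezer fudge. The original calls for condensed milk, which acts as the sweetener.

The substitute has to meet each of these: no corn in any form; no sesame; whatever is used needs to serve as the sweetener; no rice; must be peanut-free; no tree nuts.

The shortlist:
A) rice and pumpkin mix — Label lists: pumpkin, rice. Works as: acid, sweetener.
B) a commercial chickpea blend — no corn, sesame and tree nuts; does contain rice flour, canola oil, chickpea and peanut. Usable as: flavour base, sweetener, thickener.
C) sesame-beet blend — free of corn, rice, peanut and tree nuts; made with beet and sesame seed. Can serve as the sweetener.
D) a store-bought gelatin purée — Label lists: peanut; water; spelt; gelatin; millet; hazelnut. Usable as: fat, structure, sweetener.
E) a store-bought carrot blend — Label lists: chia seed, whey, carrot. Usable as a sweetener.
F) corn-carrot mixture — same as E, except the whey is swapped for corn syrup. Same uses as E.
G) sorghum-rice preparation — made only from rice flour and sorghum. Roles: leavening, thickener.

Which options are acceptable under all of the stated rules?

A: has rice, so not rice-free — reject
B: has rice flour, so not rice-free; has peanut, so not peanut-free — no
C: has sesame seed, so not sesame-free — reject
D: has peanut, so not peanut-free; has hazelnut, so not tree-nut-free — no
E: every rule checks out — keep
F: has corn syrup, so not corn-free — no
G: not usable as a sweetener; has rice flour, so not rice-free — no

E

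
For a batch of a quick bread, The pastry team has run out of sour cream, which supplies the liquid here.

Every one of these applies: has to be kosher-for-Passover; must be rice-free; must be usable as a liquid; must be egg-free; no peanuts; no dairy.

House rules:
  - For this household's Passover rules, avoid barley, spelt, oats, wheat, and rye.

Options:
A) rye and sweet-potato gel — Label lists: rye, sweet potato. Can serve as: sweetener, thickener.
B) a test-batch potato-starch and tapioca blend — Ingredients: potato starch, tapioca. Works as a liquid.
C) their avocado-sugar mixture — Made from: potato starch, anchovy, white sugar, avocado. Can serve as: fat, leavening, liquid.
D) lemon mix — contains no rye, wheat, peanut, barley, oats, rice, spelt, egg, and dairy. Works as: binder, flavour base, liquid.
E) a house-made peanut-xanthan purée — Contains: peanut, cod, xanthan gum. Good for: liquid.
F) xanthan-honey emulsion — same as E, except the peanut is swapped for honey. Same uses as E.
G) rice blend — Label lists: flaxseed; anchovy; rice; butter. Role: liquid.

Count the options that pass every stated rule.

4

A: not usable as a liquid; has rye, so not kosher-for-Passover — no
B: no egg, kosher-for-Passover — OK
C: works as a liquid, no peanut, kosher-for-Passover — valid
D: works as a liquid, kosher-for-Passover, no peanut — valid
E: has peanut, so not peanut-free — reject
F: only cod, honey, and xanthan gum; none excluded — keep
G: has butter, so not dairy-free; has rice, so not rice-free — no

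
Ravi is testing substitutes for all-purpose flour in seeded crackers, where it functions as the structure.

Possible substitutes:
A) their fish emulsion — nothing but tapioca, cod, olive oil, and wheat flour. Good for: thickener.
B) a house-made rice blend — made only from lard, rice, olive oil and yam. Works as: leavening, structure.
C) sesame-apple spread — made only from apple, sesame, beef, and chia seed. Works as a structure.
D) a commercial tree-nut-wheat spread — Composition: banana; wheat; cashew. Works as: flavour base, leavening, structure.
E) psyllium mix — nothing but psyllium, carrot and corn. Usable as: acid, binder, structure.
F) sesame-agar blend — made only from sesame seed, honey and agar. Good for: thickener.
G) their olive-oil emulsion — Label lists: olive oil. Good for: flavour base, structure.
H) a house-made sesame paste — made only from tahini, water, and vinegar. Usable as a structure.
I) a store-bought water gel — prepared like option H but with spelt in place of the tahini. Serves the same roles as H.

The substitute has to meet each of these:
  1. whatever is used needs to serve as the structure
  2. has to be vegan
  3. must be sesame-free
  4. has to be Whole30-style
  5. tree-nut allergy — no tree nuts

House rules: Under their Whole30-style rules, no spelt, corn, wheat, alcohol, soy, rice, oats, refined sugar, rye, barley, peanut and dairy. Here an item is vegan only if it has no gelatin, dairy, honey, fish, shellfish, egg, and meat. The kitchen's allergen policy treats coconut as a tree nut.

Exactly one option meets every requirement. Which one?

G

A: not usable as a structure; has wheat flour, so not Whole30-style (and 1 more) — out
B: has rice, so not Whole30-style; has lard, so not vegan — out
C: has beef, so not vegan; has sesame, so not sesame-free — reject
D: has wheat, so not Whole30-style; has cashew, so not tree-nut-free — out
E: has corn, so not Whole30-style — out
F: not usable as a structure; has honey, so not vegan (and 1 more) — no
G: every rule checks out — valid
H: has tahini, so not sesame-free — out
I: has spelt, so not Whole30-style — no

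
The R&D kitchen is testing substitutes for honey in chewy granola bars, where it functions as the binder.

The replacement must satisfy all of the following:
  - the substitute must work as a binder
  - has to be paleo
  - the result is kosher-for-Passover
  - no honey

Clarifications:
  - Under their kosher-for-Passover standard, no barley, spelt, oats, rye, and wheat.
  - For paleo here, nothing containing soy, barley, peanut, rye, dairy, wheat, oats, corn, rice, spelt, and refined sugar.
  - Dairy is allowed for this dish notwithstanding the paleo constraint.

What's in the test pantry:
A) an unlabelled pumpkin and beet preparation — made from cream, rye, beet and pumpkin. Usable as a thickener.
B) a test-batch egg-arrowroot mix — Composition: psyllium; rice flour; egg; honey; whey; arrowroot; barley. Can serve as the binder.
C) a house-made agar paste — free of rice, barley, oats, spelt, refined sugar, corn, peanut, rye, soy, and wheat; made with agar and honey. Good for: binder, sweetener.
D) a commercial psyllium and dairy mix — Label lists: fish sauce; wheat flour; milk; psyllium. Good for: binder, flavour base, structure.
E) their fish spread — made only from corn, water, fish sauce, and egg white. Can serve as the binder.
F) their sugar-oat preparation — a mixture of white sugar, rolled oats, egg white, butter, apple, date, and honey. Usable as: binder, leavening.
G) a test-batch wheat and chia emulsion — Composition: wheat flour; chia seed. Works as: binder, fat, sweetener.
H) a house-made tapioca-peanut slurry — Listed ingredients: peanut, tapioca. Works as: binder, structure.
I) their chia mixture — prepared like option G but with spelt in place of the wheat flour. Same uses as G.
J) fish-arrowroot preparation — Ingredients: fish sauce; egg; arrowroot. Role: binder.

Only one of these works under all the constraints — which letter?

J

A: not usable as a binder; has rye, so not kosher-for-Passover (and 1 more) — reject
B: has barley, so not kosher-for-Passover; has barley, so not paleo (and 1 more) — out
C: has honey, so not honey-free — no
D: has wheat flour, so not kosher-for-Passover; has wheat flour, so not paleo — out
E: has corn, so not paleo — out
F: has rolled oats, so not kosher-for-Passover; has rolled oats, so not paleo (and 1 more) — no
G: has wheat flour, so not kosher-for-Passover; has wheat flour, so not paleo — no
H: has peanut, so not paleo — no
I: has spelt, so not kosher-for-Passover; has spelt, so not paleo — out
J: works as a binder, paleo, no honey — valid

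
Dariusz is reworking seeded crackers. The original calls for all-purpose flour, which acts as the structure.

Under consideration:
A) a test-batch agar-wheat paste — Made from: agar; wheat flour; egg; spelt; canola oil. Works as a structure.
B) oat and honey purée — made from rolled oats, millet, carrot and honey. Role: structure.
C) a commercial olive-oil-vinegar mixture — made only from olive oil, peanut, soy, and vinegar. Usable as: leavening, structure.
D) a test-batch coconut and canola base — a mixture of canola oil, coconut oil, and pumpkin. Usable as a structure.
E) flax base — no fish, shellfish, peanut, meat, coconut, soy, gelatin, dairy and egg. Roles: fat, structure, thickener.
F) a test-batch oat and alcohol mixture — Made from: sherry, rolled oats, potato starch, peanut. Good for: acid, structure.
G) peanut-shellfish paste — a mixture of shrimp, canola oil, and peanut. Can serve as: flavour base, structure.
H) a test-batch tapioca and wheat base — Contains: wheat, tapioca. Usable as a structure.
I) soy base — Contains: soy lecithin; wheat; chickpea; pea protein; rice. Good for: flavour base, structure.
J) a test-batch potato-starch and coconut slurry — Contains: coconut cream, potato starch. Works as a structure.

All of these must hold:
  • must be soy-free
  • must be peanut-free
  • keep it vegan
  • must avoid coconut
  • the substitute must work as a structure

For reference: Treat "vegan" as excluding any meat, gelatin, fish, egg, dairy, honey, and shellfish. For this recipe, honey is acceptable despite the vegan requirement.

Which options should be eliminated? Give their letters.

A: has egg, so not vegan — reject
B: honey is permitted under the vegan carve-out; nothing else excluded — valid
C: has soy, so not soy-free; has peanut, so not peanut-free — out
D: has coconut oil, so not coconut-free — out
E: all constraints satisfied — keep
F: has peanut, so not peanut-free — out
G: has shrimp, so not vegan; has peanut, so not peanut-free — reject
H: only wheat and tapioca; none excluded — OK
I: has soy lecithin, so not soy-free — out
J: has coconut cream, so not coconut-free — out

A, C, D, F, G, I, J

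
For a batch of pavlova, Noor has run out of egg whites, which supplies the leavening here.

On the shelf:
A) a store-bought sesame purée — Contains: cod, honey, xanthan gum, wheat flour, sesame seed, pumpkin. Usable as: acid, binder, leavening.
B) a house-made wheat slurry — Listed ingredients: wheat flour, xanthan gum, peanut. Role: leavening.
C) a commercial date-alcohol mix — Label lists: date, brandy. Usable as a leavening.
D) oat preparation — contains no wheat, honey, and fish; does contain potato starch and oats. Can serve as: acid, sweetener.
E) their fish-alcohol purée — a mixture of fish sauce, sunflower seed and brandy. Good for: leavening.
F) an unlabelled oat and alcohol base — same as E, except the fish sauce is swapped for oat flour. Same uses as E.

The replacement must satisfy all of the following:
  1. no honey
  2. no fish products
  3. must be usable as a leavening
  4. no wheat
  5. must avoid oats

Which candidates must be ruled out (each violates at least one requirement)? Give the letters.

A: has honey, so not honey-free; has wheat flour, so not wheat-free (and 1 more) — reject
B: has wheat flour, so not wheat-free — no
C: nothing on the exclusion list — OK
D: not usable as a leavening; has oats, so not oat-free — out
E: has fish sauce, so not fish-free — no
F: has oat flour, so not oat-free — out

A, B, D, E, F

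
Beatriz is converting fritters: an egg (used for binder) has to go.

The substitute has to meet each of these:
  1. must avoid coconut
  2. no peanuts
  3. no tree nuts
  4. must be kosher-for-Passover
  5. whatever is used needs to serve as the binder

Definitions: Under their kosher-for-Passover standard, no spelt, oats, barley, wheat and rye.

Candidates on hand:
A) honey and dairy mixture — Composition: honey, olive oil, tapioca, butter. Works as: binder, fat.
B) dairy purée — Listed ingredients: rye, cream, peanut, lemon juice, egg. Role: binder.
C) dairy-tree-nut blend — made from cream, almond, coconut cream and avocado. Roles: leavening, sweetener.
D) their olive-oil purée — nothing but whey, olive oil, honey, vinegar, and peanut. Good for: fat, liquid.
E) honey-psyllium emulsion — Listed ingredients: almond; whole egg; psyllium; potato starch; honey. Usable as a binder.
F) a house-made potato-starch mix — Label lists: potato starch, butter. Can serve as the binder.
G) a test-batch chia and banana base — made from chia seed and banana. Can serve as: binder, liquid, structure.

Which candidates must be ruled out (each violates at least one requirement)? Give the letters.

B, C, D, E

A: no tree nuts, kosher-for-Passover — valid
B: has rye, so not kosher-for-Passover; has peanut, so not peanut-free — reject
C: not usable as a binder; has coconut cream, so not coconut-free (and 1 more) — no
D: not usable as a binder; has peanut, so not peanut-free — reject
E: has almond, so not tree-nut-free — no
F: works as a binder, kosher-for-Passover, no tree nuts — OK
G: only chia seed and banana; none excluded — valid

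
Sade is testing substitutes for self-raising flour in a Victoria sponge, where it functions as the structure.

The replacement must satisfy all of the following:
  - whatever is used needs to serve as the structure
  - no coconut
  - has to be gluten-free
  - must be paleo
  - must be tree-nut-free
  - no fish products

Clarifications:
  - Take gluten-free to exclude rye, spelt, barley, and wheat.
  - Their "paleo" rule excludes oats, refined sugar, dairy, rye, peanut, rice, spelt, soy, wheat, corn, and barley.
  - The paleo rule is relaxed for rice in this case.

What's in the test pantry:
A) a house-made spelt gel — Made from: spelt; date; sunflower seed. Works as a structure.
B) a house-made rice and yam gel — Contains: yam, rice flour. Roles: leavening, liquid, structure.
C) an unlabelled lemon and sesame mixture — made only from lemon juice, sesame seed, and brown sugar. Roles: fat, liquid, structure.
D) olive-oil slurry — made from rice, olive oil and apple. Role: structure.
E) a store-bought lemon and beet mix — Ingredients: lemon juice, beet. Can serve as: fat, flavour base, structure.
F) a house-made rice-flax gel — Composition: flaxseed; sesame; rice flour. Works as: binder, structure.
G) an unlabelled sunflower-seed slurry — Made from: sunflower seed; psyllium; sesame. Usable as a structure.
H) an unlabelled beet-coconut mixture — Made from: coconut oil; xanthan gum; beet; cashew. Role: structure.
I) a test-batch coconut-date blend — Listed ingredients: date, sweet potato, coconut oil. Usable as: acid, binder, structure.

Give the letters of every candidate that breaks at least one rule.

A, C, H, I

A: has spelt, so not gluten-free; has spelt, so not paleo — reject
B: rice is permitted under the paleo carve-out; nothing else excluded — OK
C: has brown sugar, so not paleo — out
D: rice is permitted under the paleo carve-out; nothing else excluded — OK
E: gluten-free, no fish — keep
F: rice is permitted under the paleo carve-out; nothing else excluded — valid
G: only sesame, psyllium, and sunflower seed; none excluded — valid
H: has cashew, so not tree-nut-free; has coconut oil, so not coconut-free — no
I: has coconut oil, so not coconut-free — reject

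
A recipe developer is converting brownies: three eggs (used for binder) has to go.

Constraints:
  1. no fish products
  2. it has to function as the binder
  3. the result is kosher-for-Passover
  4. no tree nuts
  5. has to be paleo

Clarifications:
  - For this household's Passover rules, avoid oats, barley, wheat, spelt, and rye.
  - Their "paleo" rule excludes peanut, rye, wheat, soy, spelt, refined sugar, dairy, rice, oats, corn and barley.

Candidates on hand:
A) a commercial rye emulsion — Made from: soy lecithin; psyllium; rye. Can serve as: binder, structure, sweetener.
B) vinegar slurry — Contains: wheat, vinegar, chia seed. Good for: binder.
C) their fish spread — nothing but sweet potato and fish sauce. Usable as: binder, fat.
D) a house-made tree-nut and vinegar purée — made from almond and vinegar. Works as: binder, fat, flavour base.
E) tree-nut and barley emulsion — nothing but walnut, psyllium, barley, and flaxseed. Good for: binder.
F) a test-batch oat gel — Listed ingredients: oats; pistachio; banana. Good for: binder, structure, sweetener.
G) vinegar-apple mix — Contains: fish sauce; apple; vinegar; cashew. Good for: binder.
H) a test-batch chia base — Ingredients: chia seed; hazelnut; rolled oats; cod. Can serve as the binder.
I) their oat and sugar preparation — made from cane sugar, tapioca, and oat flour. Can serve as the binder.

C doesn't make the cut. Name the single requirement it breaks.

fish-free

usable as a binder: satisfied
kosher-for-Passover: satisfied
paleo: satisfied
fish-free: has fish sauce — fails
tree-nut-free: satisfied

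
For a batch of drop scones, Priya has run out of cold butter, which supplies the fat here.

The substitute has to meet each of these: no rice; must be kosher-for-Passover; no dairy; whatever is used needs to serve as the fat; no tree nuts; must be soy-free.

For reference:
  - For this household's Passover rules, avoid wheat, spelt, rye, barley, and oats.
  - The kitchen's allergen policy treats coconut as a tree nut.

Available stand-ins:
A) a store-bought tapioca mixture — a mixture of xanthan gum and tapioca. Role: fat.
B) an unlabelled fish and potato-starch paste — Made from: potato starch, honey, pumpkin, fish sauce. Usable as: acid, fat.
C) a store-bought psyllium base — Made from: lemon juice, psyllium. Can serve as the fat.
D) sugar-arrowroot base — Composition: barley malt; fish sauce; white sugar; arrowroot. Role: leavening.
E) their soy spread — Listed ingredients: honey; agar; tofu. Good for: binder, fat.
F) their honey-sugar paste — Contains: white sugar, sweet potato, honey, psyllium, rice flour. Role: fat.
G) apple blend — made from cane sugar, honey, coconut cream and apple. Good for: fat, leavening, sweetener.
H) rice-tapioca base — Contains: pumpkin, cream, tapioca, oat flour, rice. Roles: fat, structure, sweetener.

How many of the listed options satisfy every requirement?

A: no soy, kosher-for-Passover — valid
B: nothing on the exclusion list — OK
C: works as a fat, no dairy, kosher-for-Passover — keep
D: not usable as a fat; has barley malt, so not kosher-for-Passover — reject
E: has tofu, so not soy-free — no
F: has rice flour, so not rice-free — out
G: has coconut cream, so not tree-nut-free — no
H: has oat flour, so not kosher-for-Passover; has rice, so not rice-free (and 1 more) — no

3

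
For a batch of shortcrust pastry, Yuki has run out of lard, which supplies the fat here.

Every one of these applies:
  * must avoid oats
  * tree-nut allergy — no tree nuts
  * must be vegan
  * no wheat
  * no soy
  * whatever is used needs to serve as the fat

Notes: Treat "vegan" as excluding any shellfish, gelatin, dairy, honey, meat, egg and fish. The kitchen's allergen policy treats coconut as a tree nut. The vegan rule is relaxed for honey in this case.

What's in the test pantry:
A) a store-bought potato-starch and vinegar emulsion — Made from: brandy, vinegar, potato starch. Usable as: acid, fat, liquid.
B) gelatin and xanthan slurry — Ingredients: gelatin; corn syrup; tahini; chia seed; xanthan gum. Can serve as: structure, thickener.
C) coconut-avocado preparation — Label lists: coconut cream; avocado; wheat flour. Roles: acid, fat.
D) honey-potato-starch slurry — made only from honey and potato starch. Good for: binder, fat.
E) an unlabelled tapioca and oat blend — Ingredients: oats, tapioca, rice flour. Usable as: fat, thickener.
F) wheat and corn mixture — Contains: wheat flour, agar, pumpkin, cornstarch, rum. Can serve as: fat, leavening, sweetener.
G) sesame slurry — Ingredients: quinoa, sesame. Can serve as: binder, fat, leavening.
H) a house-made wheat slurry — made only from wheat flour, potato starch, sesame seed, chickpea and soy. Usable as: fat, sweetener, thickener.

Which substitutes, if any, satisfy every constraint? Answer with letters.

A: all constraints satisfied — keep
B: not usable as a fat; has gelatin, so not vegan — reject
C: has coconut cream, so not tree-nut-free; has wheat flour, so not wheat-free — out
D: honey is permitted under the vegan carve-out; nothing else excluded — valid
E: has oats, so not oat-free — out
F: has wheat flour, so not wheat-free — no
G: no wheat, no oats — OK
H: has wheat flour, so not wheat-free; has soy, so not soy-free — no

A, D, G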